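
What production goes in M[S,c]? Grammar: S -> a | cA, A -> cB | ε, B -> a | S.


For [S, c]: 'c' ∈ FIRST(cA)
Entry: S -> cA


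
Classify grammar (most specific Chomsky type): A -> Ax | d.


Left-linear: every RHS is a terminal or one nonterminal followed by a terminal
Classification: Type 3 (Regular)


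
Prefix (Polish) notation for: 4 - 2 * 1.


'*' binds tighter: tree is (- 4 (* 2 1))
Prefix: - 4 * 2 1


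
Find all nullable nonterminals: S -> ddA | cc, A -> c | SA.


A nonterminal is nullable iff some alternative derives ε (directly, or every symbol in it is nullable)
Nullable: {}


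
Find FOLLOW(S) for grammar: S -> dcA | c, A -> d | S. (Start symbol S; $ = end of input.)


$ ∈ FOLLOW(S). For each A -> αBβ: add FIRST(β)\{ε} to FOLLOW(B); if β nullable, add FOLLOW(A).
FOLLOW(S) = {$}


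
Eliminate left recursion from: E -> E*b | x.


Left-recursive alternatives: E*b; non-recursive: x
Introduce E': E -> xE', E' -> *bE' | ε


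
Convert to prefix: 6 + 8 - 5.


left-to-right (same/higher precedence on left): tree is (- (+ 6 8) 5)
Prefix: - + 6 8 5


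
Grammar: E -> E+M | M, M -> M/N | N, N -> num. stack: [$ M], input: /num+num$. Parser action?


shift '/' to continue M -> M/N
Action: shift


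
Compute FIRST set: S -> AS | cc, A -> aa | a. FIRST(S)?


Per alternative of S: FIRST(AS) = {a}; FIRST(cc) = {c}
FIRST(S) = {a, c}


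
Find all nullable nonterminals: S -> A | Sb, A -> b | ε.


A nonterminal is nullable iff some alternative derives ε (directly, or every symbol in it is nullable)
Nullable: {A, S}


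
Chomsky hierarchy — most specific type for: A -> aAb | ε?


Single nonterminal LHS, but a^n b^n is not regular
Classification: Type 2 (Context-Free)


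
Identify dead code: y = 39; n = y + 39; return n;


y is read by n's definition; n is returned
No dead code


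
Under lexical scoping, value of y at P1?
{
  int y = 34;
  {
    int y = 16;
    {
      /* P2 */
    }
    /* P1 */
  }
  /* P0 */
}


y declared in the same block as P1
y = 16


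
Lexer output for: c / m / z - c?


Scan left to right, longest-match per lexeme
Tokens: ID(c), OP(/), ID(m), OP(/), ID(z), OP(-), ID(c)


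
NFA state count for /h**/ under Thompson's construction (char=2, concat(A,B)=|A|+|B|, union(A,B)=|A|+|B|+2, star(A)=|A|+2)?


Syntax tree has 1 char leaf(s), 0 union(s), 2 star(s)
chars contribute 1×2 = 2; each union adds +2; each star adds +2
Total: 2 + 0 + 4 = 6 states


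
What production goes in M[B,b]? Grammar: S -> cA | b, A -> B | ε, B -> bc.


For [B, b]: 'b' ∈ FIRST(bc)
Entry: B -> bc


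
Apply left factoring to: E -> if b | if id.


Common prefix: 'if'
Factored: E -> if E', E' -> b | id


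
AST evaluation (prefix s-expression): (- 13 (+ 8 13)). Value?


Evaluate inner: (+ 8 13) = 21
Evaluate root: (- 13 21) = -8
Result: -8


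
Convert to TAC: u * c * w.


Break into single-operator statements:
t1 = u * c
t2 = t1 * w


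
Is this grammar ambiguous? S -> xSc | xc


balanced x^n…c^n: each string has a unique parse
Unambiguous


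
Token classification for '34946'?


Pattern: digits only
Type: INTEGER_LITERAL


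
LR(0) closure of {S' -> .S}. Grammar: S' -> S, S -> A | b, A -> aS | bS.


Start: S' -> .S
For each item with dot before a nonterminal B, add B -> .γ for every B-production
Closure: [S' -> .S, S -> .A, S -> .b, A -> .aS, A -> .bS]


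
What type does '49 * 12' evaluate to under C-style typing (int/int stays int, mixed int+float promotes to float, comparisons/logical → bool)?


Operand types: int * int
Rule: mixed int/float promotes to float; int/int stays int
Result type: int


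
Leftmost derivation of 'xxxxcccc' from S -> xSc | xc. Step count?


Derivation: S => xSc => xxScc => xxxSccc => xxxxcccc
Steps: 4


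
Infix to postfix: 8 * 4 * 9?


Left to right (same or higher precedence on left)
Postfix: 8 4 * 9 *


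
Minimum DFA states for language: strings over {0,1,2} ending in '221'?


Track the longest suffix of input matching a prefix of '221': 4 classes (prefixes of length 0..3)
Minimal DFA: 4 states


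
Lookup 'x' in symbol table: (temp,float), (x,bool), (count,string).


Lookup 'x' → type bool


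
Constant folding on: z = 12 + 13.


12 + 13 = 25 at compile time
Optimized: z = 25


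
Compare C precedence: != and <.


'<' is relational (level 7); '!=' is equality (level 6)
Higher level binds tighter
'<' has higher precedence than '!='


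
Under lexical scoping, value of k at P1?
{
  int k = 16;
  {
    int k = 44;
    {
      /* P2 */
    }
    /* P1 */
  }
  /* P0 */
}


k declared in the same block as P1
k = 44


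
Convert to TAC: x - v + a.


Break into single-operator statements:
t1 = x - v
t2 = t1 + a


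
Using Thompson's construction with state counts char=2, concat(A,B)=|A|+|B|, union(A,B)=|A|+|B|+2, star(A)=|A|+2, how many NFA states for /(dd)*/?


Syntax tree has 2 char leaf(s), 0 union(s), 1 star(s)
chars contribute 2×2 = 4; each union adds +2; each star adds +2
Total: 4 + 0 + 2 = 6 states


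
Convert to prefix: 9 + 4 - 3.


left-to-right (same/higher precedence on left): tree is (- (+ 9 4) 3)
Prefix: - + 9 4 3


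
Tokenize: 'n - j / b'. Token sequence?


Scan left to right, longest-match per lexeme
Tokens: ID(n), OP(-), ID(j), OP(/), ID(b)


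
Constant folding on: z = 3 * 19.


3 * 19 = 57 at compile time
Optimized: z = 57


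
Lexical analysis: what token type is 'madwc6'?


Pattern: letter/underscore followed by alphanumerics, not a keyword
Type: IDENTIFIER


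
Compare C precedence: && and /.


'/' is multiplicative (level 10); '&&' is logical AND (level 2)
Higher level binds tighter
'/' has higher precedence than '&&'


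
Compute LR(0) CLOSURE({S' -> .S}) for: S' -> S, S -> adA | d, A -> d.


Start: S' -> .S
For each item with dot before a nonterminal B, add B -> .γ for every B-production
Closure: [S' -> .S, S -> .adA, S -> .d]


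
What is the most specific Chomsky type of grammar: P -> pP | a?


Right-linear: every RHS is a terminal or a terminal followed by one nonterminal
Classification: Type 3 (Regular)


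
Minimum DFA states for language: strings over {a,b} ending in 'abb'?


Track the longest suffix of input matching a prefix of 'abb': 4 classes (prefixes of length 0..3)
Minimal DFA: 4 states


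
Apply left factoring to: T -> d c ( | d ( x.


Common prefix: 'd'
Factored: T -> d T', T' -> c ( | ( x


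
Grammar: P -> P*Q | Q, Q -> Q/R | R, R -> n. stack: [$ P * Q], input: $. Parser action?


handle 'P*Q' on top; lookahead ∈ FOLLOW(P) = {*, $}
Action: reduce (P -> P*Q)


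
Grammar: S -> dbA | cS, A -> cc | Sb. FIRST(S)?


Per alternative of S: FIRST(dbA) = {d}; FIRST(cS) = {c}
FIRST(S) = {c, d}


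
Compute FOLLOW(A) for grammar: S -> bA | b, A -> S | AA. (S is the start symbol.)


$ ∈ FOLLOW(S). For each A -> αBβ: add FIRST(β)\{ε} to FOLLOW(B); if β nullable, add FOLLOW(A).
FOLLOW(A) = {$, b}


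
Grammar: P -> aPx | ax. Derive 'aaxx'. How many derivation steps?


Derivation: P => aPx => aaxx
Steps: 2


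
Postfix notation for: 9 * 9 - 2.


Left to right (same or higher precedence on left)
Postfix: 9 9 * 2 -


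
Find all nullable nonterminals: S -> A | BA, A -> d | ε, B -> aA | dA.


A nonterminal is nullable iff some alternative derives ε (directly, or every symbol in it is nullable)
Nullable: {A, S}


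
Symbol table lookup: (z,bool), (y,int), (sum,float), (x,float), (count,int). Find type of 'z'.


Lookup 'z' → type bool


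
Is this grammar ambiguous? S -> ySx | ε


balanced y^n…x^n: each string has a unique parse
Unambiguous


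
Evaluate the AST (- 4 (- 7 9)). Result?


Evaluate inner: (- 7 9) = -2
Evaluate root: (- 4 -2) = 6
Result: 6


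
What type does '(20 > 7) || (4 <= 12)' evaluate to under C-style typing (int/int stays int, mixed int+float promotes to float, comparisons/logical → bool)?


Operand types: bool || bool
Rule: logical operators take bool operands and yield bool
Result type: bool


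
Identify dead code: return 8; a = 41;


statement follows a return and is unreachable
Dead: 'a = 41'


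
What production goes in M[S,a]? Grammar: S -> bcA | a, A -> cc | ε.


For [S, a]: 'a' ∈ FIRST(a)
Entry: S -> a


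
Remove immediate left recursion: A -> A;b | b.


Left-recursive alternatives: A;b; non-recursive: b
Introduce A': A -> bA', A' -> ;bA' | ε


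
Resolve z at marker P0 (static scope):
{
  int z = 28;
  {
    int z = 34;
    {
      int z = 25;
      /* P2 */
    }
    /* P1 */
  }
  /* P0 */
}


z declared in the same block as P0
z = 28


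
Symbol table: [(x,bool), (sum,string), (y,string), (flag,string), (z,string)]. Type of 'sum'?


Lookup 'sum' → type string


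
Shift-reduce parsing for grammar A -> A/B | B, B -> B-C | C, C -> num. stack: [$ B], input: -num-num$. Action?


shift '-' to continue B -> B-C
Action: shift


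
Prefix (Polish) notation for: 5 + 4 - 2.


left-to-right (same/higher precedence on left): tree is (- (+ 5 4) 2)
Prefix: - + 5 4 2


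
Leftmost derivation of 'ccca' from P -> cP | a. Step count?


Derivation: P => cP => ccP => cccP => ccca
Steps: 4


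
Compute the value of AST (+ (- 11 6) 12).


Evaluate inner: (- 11 6) = 5
Evaluate root: (+ 5 12) = 17
Result: 17


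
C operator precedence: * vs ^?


'*' is multiplicative (level 10); '^' is bitwise XOR (level 4)
Higher level binds tighter
'*' has higher precedence than '^'


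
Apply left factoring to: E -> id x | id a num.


Common prefix: 'id'
Factored: E -> id E', E' -> x | a num


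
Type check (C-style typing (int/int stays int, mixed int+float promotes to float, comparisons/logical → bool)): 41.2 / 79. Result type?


Operand types: float / int
Rule: mixed int/float promotes to float; int/int stays int
Result type: float


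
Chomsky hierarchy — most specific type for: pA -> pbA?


LHS has context (more than one symbol) and |LHS| ≤ |RHS|
Classification: Type 1 (Context-Sensitive)


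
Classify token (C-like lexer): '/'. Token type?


Pattern: operator symbol
Type: OPERATOR


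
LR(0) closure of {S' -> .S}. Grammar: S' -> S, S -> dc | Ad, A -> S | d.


Start: S' -> .S
For each item with dot before a nonterminal B, add B -> .γ for every B-production
Closure: [S' -> .S, S -> .dc, S -> .Ad, A -> .S, A -> .d]


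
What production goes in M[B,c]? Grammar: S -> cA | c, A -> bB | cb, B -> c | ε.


For [B, c]: 'c' ∈ FIRST(c)
Entry: B -> c


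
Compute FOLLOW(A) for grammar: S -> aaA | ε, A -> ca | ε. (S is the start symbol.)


$ ∈ FOLLOW(S). For each A -> αBβ: add FIRST(β)\{ε} to FOLLOW(B); if β nullable, add FOLLOW(A).
FOLLOW(A) = {$}


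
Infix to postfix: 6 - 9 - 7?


Left to right (same or higher precedence on left)
Postfix: 6 9 - 7 -


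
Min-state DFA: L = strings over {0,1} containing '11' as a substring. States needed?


KMP-style automaton: 2 progress states + 1 absorbing accept = 3
Minimal DFA: 3 states


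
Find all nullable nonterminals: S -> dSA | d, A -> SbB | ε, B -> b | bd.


A nonterminal is nullable iff some alternative derives ε (directly, or every symbol in it is nullable)
Nullable: {A}


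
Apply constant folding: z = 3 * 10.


3 * 10 = 30 at compile time
Optimized: z = 30


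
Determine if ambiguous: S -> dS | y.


right-linear, alternatives start with distinct terminals 'd' vs 'y': unique leftmost derivation
Unambiguous


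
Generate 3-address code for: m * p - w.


Break into single-operator statements:
t1 = m * p
t2 = t1 - w


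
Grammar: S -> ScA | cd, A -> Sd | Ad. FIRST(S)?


Per alternative of S: FIRST(ScA) = {c}; FIRST(cd) = {c}
FIRST(S) = {c}


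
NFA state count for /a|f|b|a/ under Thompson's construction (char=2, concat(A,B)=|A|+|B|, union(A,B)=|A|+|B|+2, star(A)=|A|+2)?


Syntax tree has 4 char leaf(s), 3 union(s), 0 star(s)
chars contribute 4×2 = 8; each union adds +2; each star adds +2
Total: 8 + 6 + 0 = 14 states


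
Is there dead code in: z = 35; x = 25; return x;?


z is assigned but never read
Dead: 'z = 35'


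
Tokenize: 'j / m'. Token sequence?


Scan left to right, longest-match per lexeme
Tokens: ID(j), OP(/), ID(m)


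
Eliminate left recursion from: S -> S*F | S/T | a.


Left-recursive alternatives: S*F, S/T; non-recursive: a
Introduce S': S -> aS', S' -> *FS' | /TS' | ε


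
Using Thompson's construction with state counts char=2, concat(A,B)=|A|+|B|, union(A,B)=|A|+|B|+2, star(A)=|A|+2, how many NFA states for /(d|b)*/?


Syntax tree has 2 char leaf(s), 1 union(s), 1 star(s)
chars contribute 2×2 = 4; each union adds +2; each star adds +2
Total: 4 + 2 + 2 = 8 states


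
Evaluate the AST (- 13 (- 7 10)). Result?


Evaluate inner: (- 7 10) = -3
Evaluate root: (- 13 -3) = 16
Result: 16


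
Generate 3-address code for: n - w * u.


Break into single-operator statements:
t1 = w * u
t2 = n - t1


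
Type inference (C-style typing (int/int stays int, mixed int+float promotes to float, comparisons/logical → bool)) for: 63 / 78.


Operand types: int / int
Rule: mixed int/float promotes to float; int/int stays int
Result type: int


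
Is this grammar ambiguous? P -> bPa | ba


balanced b^n…a^n: each string has a unique parse
Unambiguous


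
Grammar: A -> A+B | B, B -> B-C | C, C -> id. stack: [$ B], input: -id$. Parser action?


shift '-' to continue B -> B-C
Action: shift


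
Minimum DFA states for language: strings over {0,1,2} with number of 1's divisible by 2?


Track (count of 1) mod 2: states 0..1, accept at 0
Minimal DFA: 2 states


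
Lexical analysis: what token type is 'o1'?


Pattern: letter/underscore followed by alphanumerics, not a keyword
Type: IDENTIFIER


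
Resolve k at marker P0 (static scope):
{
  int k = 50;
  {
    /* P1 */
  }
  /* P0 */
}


k declared in the same block as P0
k = 50


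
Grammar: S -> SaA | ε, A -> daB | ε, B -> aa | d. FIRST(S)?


Per alternative of S: FIRST(SaA) = {a}; FIRST(ε) = {ε}
FIRST(S) = {a, ε}


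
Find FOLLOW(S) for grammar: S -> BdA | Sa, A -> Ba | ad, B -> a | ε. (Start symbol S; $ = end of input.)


$ ∈ FOLLOW(S). For each A -> αBβ: add FIRST(β)\{ε} to FOLLOW(B); if β nullable, add FOLLOW(A).
FOLLOW(S) = {$, a}


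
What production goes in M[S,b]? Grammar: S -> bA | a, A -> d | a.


For [S, b]: 'b' ∈ FIRST(bA)
Entry: S -> bA


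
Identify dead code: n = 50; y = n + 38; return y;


n is read by y's definition; y is returned
No dead code


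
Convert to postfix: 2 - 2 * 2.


* has higher precedence, evaluate 2*2 first
Postfix: 2 2 2 * -


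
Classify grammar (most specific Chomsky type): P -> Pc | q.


Left-linear: every RHS is a terminal or one nonterminal followed by a terminal
Classification: Type 3 (Regular)


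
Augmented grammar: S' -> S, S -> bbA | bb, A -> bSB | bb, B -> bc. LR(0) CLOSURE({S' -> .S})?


Start: S' -> .S
For each item with dot before a nonterminal B, add B -> .γ for every B-production
Closure: [S' -> .S, S -> .bbA, S -> .bb]


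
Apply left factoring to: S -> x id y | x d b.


Common prefix: 'x'
Factored: S -> x S', S' -> id y | d b


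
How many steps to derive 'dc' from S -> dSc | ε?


Derivation: S => dSc => dc
Steps: 2


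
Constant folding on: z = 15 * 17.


15 * 17 = 255 at compile time
Optimized: z = 255


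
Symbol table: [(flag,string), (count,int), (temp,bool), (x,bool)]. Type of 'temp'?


Lookup 'temp' → type bool


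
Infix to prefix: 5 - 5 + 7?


left-to-right (same/higher precedence on left): tree is (+ (- 5 5) 7)
Prefix: + - 5 5 7


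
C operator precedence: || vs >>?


'>>' is shift (level 8); '||' is logical OR (level 1)
Higher level binds tighter
'>>' has higher precedence than '||'


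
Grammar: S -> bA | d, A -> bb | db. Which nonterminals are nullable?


A nonterminal is nullable iff some alternative derives ε (directly, or every symbol in it is nullable)
Nullable: {}


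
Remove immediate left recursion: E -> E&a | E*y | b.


Left-recursive alternatives: E&a, E*y; non-recursive: b
Introduce E': E -> bE', E' -> &aE' | *yE' | ε


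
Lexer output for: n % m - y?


Scan left to right, longest-match per lexeme
Tokens: ID(n), OP(%), ID(m), OP(-), ID(y)


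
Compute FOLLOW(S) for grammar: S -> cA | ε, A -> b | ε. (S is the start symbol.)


$ ∈ FOLLOW(S). For each A -> αBβ: add FIRST(β)\{ε} to FOLLOW(B); if β nullable, add FOLLOW(A).
FOLLOW(S) = {$}


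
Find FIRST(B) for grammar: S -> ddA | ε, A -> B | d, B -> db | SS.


Per alternative of B: FIRST(db) = {d}; FIRST(SS) = {d, ε}
FIRST(B) = {d, ε}


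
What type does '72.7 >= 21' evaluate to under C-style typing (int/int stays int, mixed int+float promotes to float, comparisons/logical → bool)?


Operand types: float >= int
Rule: comparison yields bool
Result type: bool


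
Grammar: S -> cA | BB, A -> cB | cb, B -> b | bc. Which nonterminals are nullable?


A nonterminal is nullable iff some alternative derives ε (directly, or every symbol in it is nullable)
Nullable: {}


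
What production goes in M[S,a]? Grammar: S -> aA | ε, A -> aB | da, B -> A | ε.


For [S, a]: 'a' ∈ FIRST(aA)
Entry: S -> aA


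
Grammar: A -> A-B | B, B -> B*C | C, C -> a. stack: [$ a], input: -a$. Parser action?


'a' on top is the handle for C -> a
Action: reduce (C -> a)


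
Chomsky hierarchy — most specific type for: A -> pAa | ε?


Single nonterminal LHS, but p^n a^n is not regular
Classification: Type 2 (Context-Free)


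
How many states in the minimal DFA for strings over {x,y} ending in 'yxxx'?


Track the longest suffix of input matching a prefix of 'yxxx': 5 classes (prefixes of length 0..4)
Minimal DFA: 5 states


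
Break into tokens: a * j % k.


Scan left to right, longest-match per lexeme
Tokens: ID(a), OP(*), ID(j), OP(%), ID(k)


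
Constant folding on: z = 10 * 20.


10 * 20 = 200 at compile time
Optimized: z = 200


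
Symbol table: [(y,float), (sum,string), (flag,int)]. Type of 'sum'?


Lookup 'sum' → type string


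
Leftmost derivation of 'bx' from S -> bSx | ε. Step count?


Derivation: S => bSx => bx
Steps: 2


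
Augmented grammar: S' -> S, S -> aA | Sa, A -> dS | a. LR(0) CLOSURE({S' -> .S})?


Start: S' -> .S
For each item with dot before a nonterminal B, add B -> .γ for every B-production
Closure: [S' -> .S, S -> .aA, S -> .Sa]


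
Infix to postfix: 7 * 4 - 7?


Left to right (same or higher precedence on left)
Postfix: 7 4 * 7 -


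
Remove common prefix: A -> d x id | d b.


Common prefix: 'd'
Factored: A -> d A', A' -> x id | b


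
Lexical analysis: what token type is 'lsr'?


Pattern: letter/underscore followed by alphanumerics, not a keyword
Type: IDENTIFIER


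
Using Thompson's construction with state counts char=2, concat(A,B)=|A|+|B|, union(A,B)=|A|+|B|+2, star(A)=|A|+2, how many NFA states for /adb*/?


Syntax tree has 3 char leaf(s), 0 union(s), 1 star(s)
chars contribute 3×2 = 6; each union adds +2; each star adds +2
Total: 6 + 0 + 2 = 8 states


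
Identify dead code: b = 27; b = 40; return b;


first assignment to b is overwritten before any read
Dead: 'b = 27'


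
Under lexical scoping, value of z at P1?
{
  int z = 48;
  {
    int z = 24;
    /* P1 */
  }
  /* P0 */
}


z declared in the same block as P1
z = 24


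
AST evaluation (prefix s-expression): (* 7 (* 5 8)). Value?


Evaluate inner: (* 5 8) = 40
Evaluate root: (* 7 40) = 280
Result: 280


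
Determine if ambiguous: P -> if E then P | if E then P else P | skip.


dangling else: 'if E then if E then skip else skip' parses two ways
Ambiguous


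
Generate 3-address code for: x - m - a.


Break into single-operator statements:
t1 = x - m
t2 = t1 - a


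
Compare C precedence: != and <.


'<' is relational (level 7); '!=' is equality (level 6)
Higher level binds tighter
'<' has higher precedence than '!='


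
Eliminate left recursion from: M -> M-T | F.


Left-recursive alternatives: M-T; non-recursive: F
Introduce M': M -> FM', M' -> -TM' | ε


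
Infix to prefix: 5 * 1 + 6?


left-to-right (same/higher precedence on left): tree is (+ (* 5 1) 6)
Prefix: + * 5 1 6


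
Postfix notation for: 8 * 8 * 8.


Left to right (same or higher precedence on left)
Postfix: 8 8 * 8 *


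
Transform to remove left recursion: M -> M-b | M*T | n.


Left-recursive alternatives: M-b, M*T; non-recursive: n
Introduce M': M -> nM', M' -> -bM' | *TM' | ε


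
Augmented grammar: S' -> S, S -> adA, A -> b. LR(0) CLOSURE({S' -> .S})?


Start: S' -> .S
For each item with dot before a nonterminal B, add B -> .γ for every B-production
Closure: [S' -> .S, S -> .adA]


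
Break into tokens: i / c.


Scan left to right, longest-match per lexeme
Tokens: ID(i), OP(/), ID(c)


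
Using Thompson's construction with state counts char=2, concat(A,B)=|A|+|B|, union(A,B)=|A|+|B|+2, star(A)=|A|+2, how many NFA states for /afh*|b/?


Syntax tree has 4 char leaf(s), 1 union(s), 1 star(s)
chars contribute 4×2 = 8; each union adds +2; each star adds +2
Total: 8 + 2 + 2 = 12 states


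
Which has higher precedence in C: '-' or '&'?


'-' is additive (level 9); '&' is bitwise AND (level 5)
Higher level binds tighter
'-' has higher precedence than '&'


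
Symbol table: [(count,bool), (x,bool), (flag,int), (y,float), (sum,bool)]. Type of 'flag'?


Lookup 'flag' → type int


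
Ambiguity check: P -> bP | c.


right-linear, alternatives start with distinct terminals 'b' vs 'c': unique leftmost derivation
Unambiguous


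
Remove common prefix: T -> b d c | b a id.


Common prefix: 'b'
Factored: T -> b T', T' -> d c | a id


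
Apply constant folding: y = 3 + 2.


3 + 2 = 5 at compile time
Optimized: y = 5


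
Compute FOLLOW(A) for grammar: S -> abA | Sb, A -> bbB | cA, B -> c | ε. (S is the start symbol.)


$ ∈ FOLLOW(S). For each A -> αBβ: add FIRST(β)\{ε} to FOLLOW(B); if β nullable, add FOLLOW(A).
FOLLOW(A) = {$, b}


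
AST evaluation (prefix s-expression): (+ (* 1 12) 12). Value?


Evaluate inner: (* 1 12) = 12
Evaluate root: (+ 12 12) = 24
Result: 24


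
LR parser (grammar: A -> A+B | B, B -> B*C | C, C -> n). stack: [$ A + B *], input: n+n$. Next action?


no handle; shift 'n'
Action: shift


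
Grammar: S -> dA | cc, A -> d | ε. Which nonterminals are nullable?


A nonterminal is nullable iff some alternative derives ε (directly, or every symbol in it is nullable)
Nullable: {A}


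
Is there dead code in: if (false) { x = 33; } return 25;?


condition is constant false, so the whole block is unreachable
Dead: 'if (false) { x = 33; }'


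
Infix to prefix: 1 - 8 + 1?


left-to-right (same/higher precedence on left): tree is (+ (- 1 8) 1)
Prefix: + - 1 8 1


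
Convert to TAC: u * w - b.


Break into single-operator statements:
t1 = u * w
t2 = t1 - b


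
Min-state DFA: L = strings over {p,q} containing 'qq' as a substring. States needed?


KMP-style automaton: 2 progress states + 1 absorbing accept = 3
Minimal DFA: 3 states


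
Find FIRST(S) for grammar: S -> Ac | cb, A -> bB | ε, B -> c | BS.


Per alternative of S: FIRST(Ac) = {b, c}; FIRST(cb) = {c}
FIRST(S) = {b, c}


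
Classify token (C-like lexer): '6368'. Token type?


Pattern: digits only
Type: INTEGER_LITERAL


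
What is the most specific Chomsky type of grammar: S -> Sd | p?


Left-linear: every RHS is a terminal or one nonterminal followed by a terminal
Classification: Type 3 (Regular)


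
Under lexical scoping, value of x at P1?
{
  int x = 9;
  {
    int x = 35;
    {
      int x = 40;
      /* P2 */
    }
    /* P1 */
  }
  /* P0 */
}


x declared in the same block as P1
x = 35


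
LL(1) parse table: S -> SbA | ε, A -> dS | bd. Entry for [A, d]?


For [A, d]: 'd' ∈ FIRST(dS)
Entry: A -> dS


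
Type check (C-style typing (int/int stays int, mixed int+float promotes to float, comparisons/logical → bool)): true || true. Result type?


Operand types: bool || bool
Rule: logical operators take bool operands and yield bool
Result type: bool


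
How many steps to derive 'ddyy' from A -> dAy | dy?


Derivation: A => dAy => ddyy
Steps: 2


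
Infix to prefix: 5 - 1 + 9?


left-to-right (same/higher precedence on left): tree is (+ (- 5 1) 9)
Prefix: + - 5 1 9


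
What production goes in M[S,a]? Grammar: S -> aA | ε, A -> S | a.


For [S, a]: 'a' ∈ FIRST(aA)
Entry: S -> aA


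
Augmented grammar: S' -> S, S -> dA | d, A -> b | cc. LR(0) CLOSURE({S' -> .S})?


Start: S' -> .S
For each item with dot before a nonterminal B, add B -> .γ for every B-production
Closure: [S' -> .S, S -> .dA, S -> .d]


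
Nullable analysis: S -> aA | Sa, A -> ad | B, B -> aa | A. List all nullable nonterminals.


A nonterminal is nullable iff some alternative derives ε (directly, or every symbol in it is nullable)
Nullable: {}


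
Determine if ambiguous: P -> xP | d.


right-linear, alternatives start with distinct terminals 'x' vs 'd': unique leftmost derivation
Unambiguous


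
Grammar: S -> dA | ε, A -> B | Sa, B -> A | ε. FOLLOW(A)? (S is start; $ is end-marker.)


$ ∈ FOLLOW(S). For each A -> αBβ: add FIRST(β)\{ε} to FOLLOW(B); if β nullable, add FOLLOW(A).
FOLLOW(A) = {$, a}


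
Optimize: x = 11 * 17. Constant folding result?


11 * 17 = 187 at compile time
Optimized: x = 187


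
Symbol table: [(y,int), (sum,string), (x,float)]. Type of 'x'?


Lookup 'x' → type float


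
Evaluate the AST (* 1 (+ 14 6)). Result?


Evaluate inner: (+ 14 6) = 20
Evaluate root: (* 1 20) = 20
Result: 20


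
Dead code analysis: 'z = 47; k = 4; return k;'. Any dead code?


z is assigned but never read
Dead: 'z = 47'


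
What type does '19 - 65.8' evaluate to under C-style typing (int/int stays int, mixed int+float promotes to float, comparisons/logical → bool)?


Operand types: int - float
Rule: mixed int/float promotes to float; int/int stays int
Result type: float


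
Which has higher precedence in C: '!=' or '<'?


'<' is relational (level 7); '!=' is equality (level 6)
Higher level binds tighter
'<' has higher precedence than '!='


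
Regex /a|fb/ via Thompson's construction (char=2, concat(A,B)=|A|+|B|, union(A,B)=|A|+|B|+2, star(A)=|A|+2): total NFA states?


Syntax tree has 3 char leaf(s), 1 union(s), 0 star(s)
chars contribute 3×2 = 6; each union adds +2; each star adds +2
Total: 6 + 2 + 0 = 8 states


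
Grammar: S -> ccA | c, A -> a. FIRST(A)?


Per alternative of A: FIRST(a) = {a}
FIRST(A) = {a}


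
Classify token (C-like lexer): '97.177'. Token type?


Pattern: digits with a decimal point
Type: FLOAT_LITERAL


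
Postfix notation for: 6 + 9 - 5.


Left to right (same or higher precedence on left)
Postfix: 6 9 + 5 -


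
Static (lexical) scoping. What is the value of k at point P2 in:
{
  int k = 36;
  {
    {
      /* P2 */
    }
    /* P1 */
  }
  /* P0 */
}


P2's block does not declare k; resolves to the enclosing declaration at depth 0
k = 36


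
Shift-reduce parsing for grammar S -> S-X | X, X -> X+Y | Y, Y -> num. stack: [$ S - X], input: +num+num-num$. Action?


'+' can extend X; shift to build X -> X+Y
Action: shift


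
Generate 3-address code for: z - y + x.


Break into single-operator statements:
t1 = z - y
t2 = t1 + x


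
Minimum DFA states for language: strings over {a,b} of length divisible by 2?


Track length mod 2: states 0..1, accept at 0
Minimal DFA: 2 states


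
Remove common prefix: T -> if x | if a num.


Common prefix: 'if'
Factored: T -> if T', T' -> x | a num


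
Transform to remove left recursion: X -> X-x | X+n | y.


Left-recursive alternatives: X-x, X+n; non-recursive: y
Introduce X': X -> yX', X' -> -xX' | +nX' | ε


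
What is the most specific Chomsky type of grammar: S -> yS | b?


Right-linear: every RHS is a terminal or a terminal followed by one nonterminal
Classification: Type 3 (Regular)


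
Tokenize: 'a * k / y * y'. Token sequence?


Scan left to right, longest-match per lexeme
Tokens: ID(a), OP(*), ID(k), OP(/), ID(y), OP(*), ID(y)


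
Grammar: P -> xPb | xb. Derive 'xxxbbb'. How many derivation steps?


Derivation: P => xPb => xxPbb => xxxbbb
Steps: 3


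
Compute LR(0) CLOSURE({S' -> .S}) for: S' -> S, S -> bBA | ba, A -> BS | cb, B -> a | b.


Start: S' -> .S
For each item with dot before a nonterminal B, add B -> .γ for every B-production
Closure: [S' -> .S, S -> .bBA, S -> .ba]


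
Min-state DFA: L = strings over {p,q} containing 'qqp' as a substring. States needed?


KMP-style automaton: 3 progress states + 1 absorbing accept = 4
Minimal DFA: 4 states


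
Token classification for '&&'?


Pattern: operator symbol
Type: OPERATOR


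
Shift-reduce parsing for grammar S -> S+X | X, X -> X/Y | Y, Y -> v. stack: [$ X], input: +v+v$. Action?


lookahead ∉ {/} so X won't extend; reduce S -> X
Action: reduce (S -> X)


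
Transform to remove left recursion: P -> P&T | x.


Left-recursive alternatives: P&T; non-recursive: x
Introduce P': P -> xP', P' -> &TP' | ε


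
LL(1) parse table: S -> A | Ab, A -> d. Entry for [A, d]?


For [A, d]: 'd' ∈ FIRST(d)
Entry: A -> d


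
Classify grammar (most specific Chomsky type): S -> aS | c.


Right-linear: every RHS is a terminal or a terminal followed by one nonterminal
Classification: Type 3 (Regular)


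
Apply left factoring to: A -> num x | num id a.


Common prefix: 'num'
Factored: A -> num A', A' -> x | id a


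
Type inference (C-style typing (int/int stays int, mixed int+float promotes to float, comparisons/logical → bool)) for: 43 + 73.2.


Operand types: int + float
Rule: mixed int/float promotes to float; int/int stays int
Result type: float


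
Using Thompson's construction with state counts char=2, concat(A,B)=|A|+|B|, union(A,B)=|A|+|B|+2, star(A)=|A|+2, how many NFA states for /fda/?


Syntax tree has 3 char leaf(s), 0 union(s), 0 star(s)
chars contribute 3×2 = 6; each union adds +2; each star adds +2
Total: 6 + 0 + 0 = 6 states


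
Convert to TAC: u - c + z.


Break into single-operator statements:
t1 = u - c
t2 = t1 + z


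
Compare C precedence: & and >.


'>' is relational (level 7); '&' is bitwise AND (level 5)
Higher level binds tighter
'>' has higher precedence than '&'


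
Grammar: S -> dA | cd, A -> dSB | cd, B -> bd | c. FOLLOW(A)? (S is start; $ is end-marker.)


$ ∈ FOLLOW(S). For each A -> αBβ: add FIRST(β)\{ε} to FOLLOW(B); if β nullable, add FOLLOW(A).
FOLLOW(A) = {$, b, c}


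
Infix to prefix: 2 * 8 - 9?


left-to-right (same/higher precedence on left): tree is (- (* 2 8) 9)
Prefix: - * 2 8 9


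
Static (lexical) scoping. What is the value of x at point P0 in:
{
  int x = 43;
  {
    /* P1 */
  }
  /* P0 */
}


x declared in the same block as P0
x = 43


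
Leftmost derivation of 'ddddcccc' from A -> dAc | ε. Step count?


Derivation: A => dAc => ddAcc => dddAccc => ddddAcccc => ddddcccc
Steps: 5


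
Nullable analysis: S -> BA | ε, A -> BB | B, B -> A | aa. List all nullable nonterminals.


A nonterminal is nullable iff some alternative derives ε (directly, or every symbol in it is nullable)
Nullable: {S}


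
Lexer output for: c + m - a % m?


Scan left to right, longest-match per lexeme
Tokens: ID(c), OP(+), ID(m), OP(-), ID(a), OP(%), ID(m)


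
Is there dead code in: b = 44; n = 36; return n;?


b is assigned but never read
Dead: 'b = 44'


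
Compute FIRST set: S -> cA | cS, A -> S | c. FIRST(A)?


Per alternative of A: FIRST(S) = {c}; FIRST(c) = {c}
FIRST(A) = {c}


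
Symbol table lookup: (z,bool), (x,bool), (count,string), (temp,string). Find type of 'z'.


Lookup 'z' → type bool


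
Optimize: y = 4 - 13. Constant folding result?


4 - 13 = -9 at compile time
Optimized: y = -9


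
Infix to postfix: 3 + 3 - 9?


Left to right (same or higher precedence on left)
Postfix: 3 3 + 9 -


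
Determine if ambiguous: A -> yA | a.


right-linear, alternatives start with distinct terminals 'y' vs 'a': unique leftmost derivation
Unambiguous


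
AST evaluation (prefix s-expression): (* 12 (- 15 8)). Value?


Evaluate inner: (- 15 8) = 7
Evaluate root: (* 12 7) = 84
Result: 84


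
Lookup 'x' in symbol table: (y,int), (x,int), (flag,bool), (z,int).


Lookup 'x' → type int


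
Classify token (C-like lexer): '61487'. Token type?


Pattern: digits only
Type: INTEGER_LITERAL


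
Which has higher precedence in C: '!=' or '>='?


'>=' is relational (level 7); '!=' is equality (level 6)
Higher level binds tighter
'>=' has higher precedence than '!='


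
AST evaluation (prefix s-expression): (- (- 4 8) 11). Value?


Evaluate inner: (- 4 8) = -4
Evaluate root: (- -4 11) = -15
Result: -15


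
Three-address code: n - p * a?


Break into single-operator statements:
t1 = p * a
t2 = n - t1


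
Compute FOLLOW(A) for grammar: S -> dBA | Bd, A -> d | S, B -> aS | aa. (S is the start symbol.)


$ ∈ FOLLOW(S). For each A -> αBβ: add FIRST(β)\{ε} to FOLLOW(B); if β nullable, add FOLLOW(A).
FOLLOW(A) = {$, a, d}


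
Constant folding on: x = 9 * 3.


9 * 3 = 27 at compile time
Optimized: x = 27


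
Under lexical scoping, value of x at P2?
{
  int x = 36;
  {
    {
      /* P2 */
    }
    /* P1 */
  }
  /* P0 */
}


P2's block does not declare x; resolves to the enclosing declaration at depth 0
x = 36


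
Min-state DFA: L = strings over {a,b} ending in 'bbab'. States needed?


Track the longest suffix of input matching a prefix of 'bbab': 5 classes (prefixes of length 0..4)
Minimal DFA: 5 states


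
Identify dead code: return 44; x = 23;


statement follows a return and is unreachable
Dead: 'x = 23'


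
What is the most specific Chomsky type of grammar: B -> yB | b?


Right-linear: every RHS is a terminal or a terminal followed by one nonterminal
Classification: Type 3 (Regular)


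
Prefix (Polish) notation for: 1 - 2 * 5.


'*' binds tighter: tree is (- 1 (* 2 5))
Prefix: - 1 * 2 5


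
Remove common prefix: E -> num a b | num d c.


Common prefix: 'num'
Factored: E -> num E', E' -> a b | d c


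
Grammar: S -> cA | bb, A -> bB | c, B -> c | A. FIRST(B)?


Per alternative of B: FIRST(c) = {c}; FIRST(A) = {b, c}
FIRST(B) = {b, c}


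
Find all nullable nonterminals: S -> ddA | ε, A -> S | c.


A nonterminal is nullable iff some alternative derives ε (directly, or every symbol in it is nullable)
Nullable: {A, S}


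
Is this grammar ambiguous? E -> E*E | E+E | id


'id*id+id' has two parse trees (no precedence encoded between * and +)
Ambiguous


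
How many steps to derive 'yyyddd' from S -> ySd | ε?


Derivation: S => ySd => yySdd => yyySddd => yyyddd
Steps: 4


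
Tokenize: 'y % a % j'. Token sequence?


Scan left to right, longest-match per lexeme
Tokens: ID(y), OP(%), ID(a), OP(%), ID(j)


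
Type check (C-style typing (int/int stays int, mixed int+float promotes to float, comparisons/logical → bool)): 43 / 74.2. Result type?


Operand types: int / float
Rule: mixed int/float promotes to float; int/int stays int
Result type: float


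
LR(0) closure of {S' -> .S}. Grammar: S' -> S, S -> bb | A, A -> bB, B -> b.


Start: S' -> .S
For each item with dot before a nonterminal B, add B -> .γ for every B-production
Closure: [S' -> .S, S -> .bb, S -> .A, A -> .bB]


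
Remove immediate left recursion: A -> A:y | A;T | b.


Left-recursive alternatives: A:y, A;T; non-recursive: b
Introduce A': A -> bA', A' -> :yA' | ;TA' | ε


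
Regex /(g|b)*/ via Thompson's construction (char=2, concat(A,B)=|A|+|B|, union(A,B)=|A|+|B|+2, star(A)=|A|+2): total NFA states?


Syntax tree has 2 char leaf(s), 1 union(s), 1 star(s)
chars contribute 2×2 = 4; each union adds +2; each star adds +2
Total: 4 + 2 + 2 = 8 states


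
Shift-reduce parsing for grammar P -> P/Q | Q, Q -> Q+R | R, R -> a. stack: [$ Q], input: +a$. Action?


shift '+' to continue Q -> Q+R
Action: shift


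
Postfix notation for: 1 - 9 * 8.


* has higher precedence, evaluate 9*8 first
Postfix: 1 9 8 * -


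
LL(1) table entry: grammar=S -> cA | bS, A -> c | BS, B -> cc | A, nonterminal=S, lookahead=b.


For [S, b]: 'b' ∈ FIRST(bS)
Entry: S -> bS


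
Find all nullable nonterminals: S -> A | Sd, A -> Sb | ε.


A nonterminal is nullable iff some alternative derives ε (directly, or every symbol in it is nullable)
Nullable: {A, S}


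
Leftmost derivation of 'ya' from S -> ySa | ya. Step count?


Derivation: S => ya
Steps: 1


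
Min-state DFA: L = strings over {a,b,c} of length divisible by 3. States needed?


Track length mod 3: states 0..2, accept at 0
Minimal DFA: 3 states


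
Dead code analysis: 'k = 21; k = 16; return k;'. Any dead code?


first assignment to k is overwritten before any read
Dead: 'k = 21'


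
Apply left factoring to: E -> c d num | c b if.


Common prefix: 'c'
Factored: E -> c E', E' -> d num | b if


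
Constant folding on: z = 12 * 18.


12 * 18 = 216 at compile time
Optimized: z = 216


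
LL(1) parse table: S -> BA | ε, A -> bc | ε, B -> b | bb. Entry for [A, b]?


For [A, b]: 'b' ∈ FIRST(bc)
Entry: A -> bc


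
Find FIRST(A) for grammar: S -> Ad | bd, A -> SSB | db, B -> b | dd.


Per alternative of A: FIRST(SSB) = {b, d}; FIRST(db) = {d}
FIRST(A) = {b, d}


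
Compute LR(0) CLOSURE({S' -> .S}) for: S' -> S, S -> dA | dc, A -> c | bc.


Start: S' -> .S
For each item with dot before a nonterminal B, add B -> .γ for every B-production
Closure: [S' -> .S, S -> .dA, S -> .dc]


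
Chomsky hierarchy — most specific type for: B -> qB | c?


Right-linear: every RHS is a terminal or a terminal followed by one nonterminal
Classification: Type 3 (Regular)


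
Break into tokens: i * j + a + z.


Scan left to right, longest-match per lexeme
Tokens: ID(i), OP(*), ID(j), OP(+), ID(a), OP(+), ID(z)


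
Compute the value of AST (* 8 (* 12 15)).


Evaluate inner: (* 12 15) = 180
Evaluate root: (* 8 180) = 1440
Result: 1440


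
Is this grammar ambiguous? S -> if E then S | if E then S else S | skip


dangling else: 'if E then if E then skip else skip' parses two ways
Ambiguous


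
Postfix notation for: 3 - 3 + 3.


Left to right (same or higher precedence on left)
Postfix: 3 3 - 3 +


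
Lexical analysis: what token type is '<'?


Pattern: operator symbol
Type: OPERATOR


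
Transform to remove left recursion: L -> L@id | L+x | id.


Left-recursive alternatives: L@id, L+x; non-recursive: id
Introduce L': L -> idL', L' -> @idL' | +xL' | ε


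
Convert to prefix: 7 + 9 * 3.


'*' binds tighter: tree is (+ 7 (* 9 3))
Prefix: + 7 * 9 3


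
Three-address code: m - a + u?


Break into single-operator statements:
t1 = m - a
t2 = t1 + u


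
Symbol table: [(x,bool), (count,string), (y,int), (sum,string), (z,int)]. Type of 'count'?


Lookup 'count' → type string
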